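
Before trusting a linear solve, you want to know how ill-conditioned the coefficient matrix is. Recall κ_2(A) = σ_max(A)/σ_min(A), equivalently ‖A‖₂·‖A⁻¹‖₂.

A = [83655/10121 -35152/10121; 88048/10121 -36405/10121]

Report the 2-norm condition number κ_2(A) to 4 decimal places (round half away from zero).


349.0000

M = AᵀA = [17539369/121801 -7308000/121801; -7308000/121801 3045169/121801]. tr(M)=20584538/121801, det(M)=28561/121801
eigenvalues of AᵀA: λ = (tr ± √(tr²−4·det))/2 = 169, 169/121801
so κ_2 = √(169 / (169/121801)) = 349.0000


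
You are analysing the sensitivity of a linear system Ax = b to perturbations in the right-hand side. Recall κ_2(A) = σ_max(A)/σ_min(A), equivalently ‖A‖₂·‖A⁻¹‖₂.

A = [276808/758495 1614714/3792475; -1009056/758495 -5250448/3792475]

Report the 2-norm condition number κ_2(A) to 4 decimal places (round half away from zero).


65.3875

AᵀA = [43792667200/23012586601 45959694480/23012586601; 45959694480/23012586601 48279208804/23012586601]; tr = 109479044/27363361, det = 102400/27363361
eigenvalues of AᵀA: λ = (tr ± √(tr²−4·det))/2 = 4, 25600/27363361
κ_2(A) = √(λ_max/λ_min) = √(4 / (25600/27363361)) = 65.3875


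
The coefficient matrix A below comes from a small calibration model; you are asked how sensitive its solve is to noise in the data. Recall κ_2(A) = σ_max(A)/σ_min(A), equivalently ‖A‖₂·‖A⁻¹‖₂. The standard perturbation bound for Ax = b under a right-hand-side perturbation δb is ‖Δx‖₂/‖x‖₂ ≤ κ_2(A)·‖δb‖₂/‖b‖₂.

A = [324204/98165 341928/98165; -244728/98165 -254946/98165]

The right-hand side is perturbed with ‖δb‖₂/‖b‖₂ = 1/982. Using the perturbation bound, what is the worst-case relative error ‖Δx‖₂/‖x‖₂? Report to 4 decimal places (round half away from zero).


0.3447

AᵀA = [6600001104/385454689 6929874000/385454689; 6929874000/385454689 7276488804/385454689]; tr = 16499988/458329, det = 5184/458329
eigenvalues of AᵀA: λ = (tr ± √(tr²−4·det))/2 = 36, 144/458329
σ_max=√36=6, σ_min=√(144/458329)=(12/677) → κ = 338.5000
worst-case relative error ≤ 338.5000 × 1/982 = 0.3447


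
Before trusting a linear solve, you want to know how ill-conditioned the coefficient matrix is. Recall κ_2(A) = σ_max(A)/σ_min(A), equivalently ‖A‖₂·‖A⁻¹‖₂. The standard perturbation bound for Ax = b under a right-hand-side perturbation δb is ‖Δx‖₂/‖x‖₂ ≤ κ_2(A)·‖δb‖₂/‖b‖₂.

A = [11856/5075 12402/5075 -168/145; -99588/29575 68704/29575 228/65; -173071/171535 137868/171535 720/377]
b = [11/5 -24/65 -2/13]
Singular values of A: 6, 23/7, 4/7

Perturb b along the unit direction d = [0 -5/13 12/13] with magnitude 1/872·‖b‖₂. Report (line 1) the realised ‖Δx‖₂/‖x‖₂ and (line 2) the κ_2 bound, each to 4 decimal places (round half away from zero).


σ_max = 6, σ_min = 4/7
κ = σ_max/σ_min = 6/(4/7) = 10.5000
worst-case relative error ≤ 10.5000 × 1/872 = 0.0120
solve Ax = b  →  x = [0.3455 0.5155 -0.1149]
‖b‖ = 2.2361, ‖x‖ = 0.6311
δb = ε·‖b‖·d = [0.0000 -0.0010 0.0024]; solving A·Δx = δb gives ‖Δx‖ = 0.0045
realised ‖Δx‖/‖x‖ = 0.0071
so the bound overstates the realised error by a factor of ≈ 1.6934 (computed from the unrounded values)

0.0071
0.0120


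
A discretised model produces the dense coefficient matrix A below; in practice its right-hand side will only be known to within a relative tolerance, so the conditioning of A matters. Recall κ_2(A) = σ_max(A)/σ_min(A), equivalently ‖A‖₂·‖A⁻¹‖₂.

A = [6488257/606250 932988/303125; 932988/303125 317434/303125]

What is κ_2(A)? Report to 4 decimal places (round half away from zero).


77.6000

AᵀA = [72926952529/588062500 5316632118/147015625; 5316632118/147015625 1553969524/147015625]; tr = 126628529/940900, det = 707281/235225
eigenvalues of AᵀA: λ = (tr ± √(tr²−4·det))/2 = 3364/25, 841/37636
κ_2(A) = √(λ_max/λ_min) = √((3364/25) / (841/37636)) = 77.6000


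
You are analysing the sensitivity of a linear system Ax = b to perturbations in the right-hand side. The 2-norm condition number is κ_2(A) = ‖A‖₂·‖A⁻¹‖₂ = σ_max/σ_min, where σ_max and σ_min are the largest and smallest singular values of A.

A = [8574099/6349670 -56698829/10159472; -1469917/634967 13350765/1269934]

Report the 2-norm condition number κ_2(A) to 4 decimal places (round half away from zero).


116.6080

M = AᵀA = [1002009592909/139509720100 -7114542172839/223215552160; -7114542172839/223215552160 50596209271369/357144883456]. tr(M)=790620967121/5311494400, det(M)=346146025/212459776
char-poly roots: 3721/25 and 2325625/212459776
σ_max=√(3721/25)=(61/5), σ_min=√(2325625/212459776)=(1525/14576) → κ = 116.6080


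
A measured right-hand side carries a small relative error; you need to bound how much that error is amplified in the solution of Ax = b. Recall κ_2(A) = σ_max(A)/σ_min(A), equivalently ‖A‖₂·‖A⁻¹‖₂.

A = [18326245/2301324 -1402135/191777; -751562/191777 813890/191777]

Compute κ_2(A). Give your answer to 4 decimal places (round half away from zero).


AᵀA = [1443560550649/18325578384 -114311886115/1527131532; -114311886115/1527131532 9094807925/127260961]; tr = 3273737089/21790224, det = 144120025/5447556
eigenvalues of AᵀA: λ = (tr ± √(tr²−4·det))/2 = 2401/16, 240100/1361889
κ = σ_max/σ_min = (49/4)/(490/1167) = 29.1750

29.1750


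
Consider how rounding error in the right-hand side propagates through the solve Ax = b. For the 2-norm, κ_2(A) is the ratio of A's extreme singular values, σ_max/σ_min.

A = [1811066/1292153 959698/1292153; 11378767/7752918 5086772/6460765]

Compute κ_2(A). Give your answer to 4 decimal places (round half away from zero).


393.1500

M = AᵀA = [294357788905/71471744964 65412298402/29779893735; 65412298402/29779893735 58145963924/49633156225]. tr(M)=32706572401/6182676900, det(M)=279841/1545669225
eigenvalues of AᵀA: λ = (tr ± √(tr²−4·det))/2 = 529/100, 2116/61826769
κ_2(A) = √(λ_max/λ_min) = √((529/100) / (2116/61826769)) = 393.1500


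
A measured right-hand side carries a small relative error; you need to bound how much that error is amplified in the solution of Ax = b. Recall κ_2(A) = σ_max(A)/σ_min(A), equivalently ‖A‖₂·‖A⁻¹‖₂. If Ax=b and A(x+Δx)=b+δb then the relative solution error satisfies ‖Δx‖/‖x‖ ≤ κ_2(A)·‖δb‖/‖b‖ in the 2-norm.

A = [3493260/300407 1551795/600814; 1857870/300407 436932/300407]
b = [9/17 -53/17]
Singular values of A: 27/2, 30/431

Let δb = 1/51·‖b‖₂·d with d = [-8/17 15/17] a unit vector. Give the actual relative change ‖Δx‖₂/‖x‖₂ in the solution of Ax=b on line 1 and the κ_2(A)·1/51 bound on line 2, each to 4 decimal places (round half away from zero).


largest singular value 27/2, smallest 30/431
κ_2(A) = (27/2) / (30/431) = 193.9500
κ_2(A)·‖δb‖/‖b‖ = 3.8029
solve Ax = b  →  x = [9.3887 -42.0650]
‖b‖₂ = 3.1623 and ‖x‖₂ = 43.1001
with δb = [-0.0292 0.0547], A·Δx = δb → ‖Δx‖ = 0.8908
dividing the unrounded norms, ‖Δx‖/‖x‖ = 0.0207
tightness: 0.0207 against a bound of 3.8029 (unrounded ratio ≈ 0.0054)

0.0207
3.8029


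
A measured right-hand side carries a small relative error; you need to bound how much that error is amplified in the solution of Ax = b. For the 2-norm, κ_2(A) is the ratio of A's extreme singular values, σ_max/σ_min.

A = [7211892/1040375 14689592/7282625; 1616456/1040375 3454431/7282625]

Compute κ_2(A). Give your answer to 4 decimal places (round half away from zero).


355.2500

M = AᵀA = [1299805264/25755625 2653746264/180289375; 2653746264/180289375 5418612889/1262025625]. tr(M)=2764362833/50481025, det(M)=29986576/1262025625
solving λ² − 2764362833/50481025·λ + 29986576/1262025625 = 0 gives λ = 1369/25, 21904/50481025
σ_max=√(1369/25)=(37/5), σ_min=√(21904/50481025)=(148/7105) → κ = 355.2500


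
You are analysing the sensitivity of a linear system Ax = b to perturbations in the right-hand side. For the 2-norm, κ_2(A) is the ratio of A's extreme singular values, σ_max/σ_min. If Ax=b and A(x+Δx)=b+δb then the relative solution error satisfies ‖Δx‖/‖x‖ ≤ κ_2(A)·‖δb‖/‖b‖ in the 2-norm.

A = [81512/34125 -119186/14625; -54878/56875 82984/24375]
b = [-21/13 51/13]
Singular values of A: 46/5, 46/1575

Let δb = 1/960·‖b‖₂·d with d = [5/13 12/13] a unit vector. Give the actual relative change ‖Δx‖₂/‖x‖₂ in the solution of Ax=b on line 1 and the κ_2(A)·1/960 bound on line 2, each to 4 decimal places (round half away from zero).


σ_max = 46/5, σ_min = 46/1575
κ_2(A) = (46/5) / (46/1575) = 315.0000
worst-case relative error ≤ 315.0000 × 1/960 = 0.3281
solve Ax = b  →  x = [98.5174 29.0739]
‖b‖₂ = 4.2426 and ‖x‖₂ = 102.7179
with δb = [0.0017 0.0041], A·Δx = δb → ‖Δx‖ = 0.1513
dividing the unrounded norms, ‖Δx‖/‖x‖ = 0.0015
so the bound overstates the realised error by a factor of ≈ 222.7398 (computed from the unrounded values)

0.0015
0.3281


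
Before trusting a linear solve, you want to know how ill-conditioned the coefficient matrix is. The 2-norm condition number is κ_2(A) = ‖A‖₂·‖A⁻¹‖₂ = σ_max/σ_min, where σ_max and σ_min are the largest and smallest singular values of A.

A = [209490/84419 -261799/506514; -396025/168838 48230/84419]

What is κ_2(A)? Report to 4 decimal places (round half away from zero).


AᵀA = [395220025/33895684 -22224560/8473921; -22224560/8473921 181069561/305061156]; tr = 1111853/90738, det = 30625/725904
λ_max, λ_min = (1111853/90738 ± √308706916996/2058346161)/2 = 49/4, 625/181476
σ_max=√(49/4)=(7/2), σ_min=√(625/181476)=(25/426) → κ = 59.6400

59.6400


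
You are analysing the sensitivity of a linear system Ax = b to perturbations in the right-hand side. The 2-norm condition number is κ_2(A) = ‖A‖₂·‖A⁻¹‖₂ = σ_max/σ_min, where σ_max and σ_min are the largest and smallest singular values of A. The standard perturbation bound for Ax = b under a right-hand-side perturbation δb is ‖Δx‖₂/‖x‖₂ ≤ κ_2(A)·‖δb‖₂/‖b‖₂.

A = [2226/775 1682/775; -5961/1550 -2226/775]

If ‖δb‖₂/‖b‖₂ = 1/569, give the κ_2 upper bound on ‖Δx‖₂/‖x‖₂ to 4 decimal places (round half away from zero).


form AᵀA = [2214153/96100 415149/24025; 415149/24025 311368/24025] with trace 138385/3844 and determinant 9/961
λ_max, λ_min = (138385/3844 ± √19149854689/14776336)/2 = 36, 1/3844
so κ_2 = √(36 / (1/3844)) = 372.0000
worst-case relative error ≤ 372.0000 × 1/569 = 0.6538

0.6538


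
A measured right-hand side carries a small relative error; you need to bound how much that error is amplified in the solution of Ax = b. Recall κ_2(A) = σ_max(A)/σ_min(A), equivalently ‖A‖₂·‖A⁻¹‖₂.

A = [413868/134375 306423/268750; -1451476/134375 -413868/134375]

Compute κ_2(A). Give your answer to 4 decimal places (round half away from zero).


48.3750

AᵀA = [728982176/5778125 212521218/5778125; 212521218/5778125 249293421/23112500]; tr = 25321777/184900, det = 9253764/1155625
char-poly roots: 13689/100 and 2704/46225
σ_max=√(13689/100)=(117/10), σ_min=√(2704/46225)=(52/215) → κ = 48.3750


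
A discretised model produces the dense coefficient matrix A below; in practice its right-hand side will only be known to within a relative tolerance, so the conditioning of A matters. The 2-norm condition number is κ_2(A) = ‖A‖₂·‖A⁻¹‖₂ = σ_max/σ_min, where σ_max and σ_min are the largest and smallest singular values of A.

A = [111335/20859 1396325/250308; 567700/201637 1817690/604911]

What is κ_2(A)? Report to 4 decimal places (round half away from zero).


230.0625

M = AᵀA = [46107786025/1266149889 580935026875/15193798668; 580935026875/15193798668 7320045076225/182325584016]. tr(M)=16598770825/216796176, det(M)=1500625/13549761
λ_max, λ_min = (16598770825/216796176 ± √275498371796128140625/47000581928222976)/2 = 1225/16, 19600/13549761
so κ_2 = √((1225/16) / (19600/13549761)) = 230.0625


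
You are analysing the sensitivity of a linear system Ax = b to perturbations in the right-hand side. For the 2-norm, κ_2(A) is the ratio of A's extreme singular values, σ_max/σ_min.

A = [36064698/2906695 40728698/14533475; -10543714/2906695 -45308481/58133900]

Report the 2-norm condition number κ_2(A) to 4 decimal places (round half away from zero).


354.4750

form AᵀA = [56473293869800/337955032921 25412769754605/675910065842; 25412769754605/675910065842 45750540644689/5407280526736] with trace 564737205569/3216704656 and determinant 197262025/804176164
char-poly roots: 2809/16 and 280900/201044041
κ_2(A) = √(λ_max/λ_min) = √((2809/16) / (280900/201044041)) = 354.4750


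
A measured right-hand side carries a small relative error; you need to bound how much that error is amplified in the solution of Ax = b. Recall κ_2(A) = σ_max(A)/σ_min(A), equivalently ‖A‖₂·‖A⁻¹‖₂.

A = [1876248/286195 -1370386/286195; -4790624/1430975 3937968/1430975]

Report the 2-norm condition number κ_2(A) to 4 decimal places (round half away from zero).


form AᵀA = [383936824384/7085430625 -287698698288/7085430625; -287698698288/7085430625 216112583716/7085430625] with trace 24001976324/283417225 and determinant 1146228736/283417225
solving λ² − 24001976324/283417225·λ + 1146228736/283417225 = 0 gives λ = 2116/25, 541696/11336689
so κ_2 = √((2116/25) / (541696/11336689)) = 42.0875

42.0875


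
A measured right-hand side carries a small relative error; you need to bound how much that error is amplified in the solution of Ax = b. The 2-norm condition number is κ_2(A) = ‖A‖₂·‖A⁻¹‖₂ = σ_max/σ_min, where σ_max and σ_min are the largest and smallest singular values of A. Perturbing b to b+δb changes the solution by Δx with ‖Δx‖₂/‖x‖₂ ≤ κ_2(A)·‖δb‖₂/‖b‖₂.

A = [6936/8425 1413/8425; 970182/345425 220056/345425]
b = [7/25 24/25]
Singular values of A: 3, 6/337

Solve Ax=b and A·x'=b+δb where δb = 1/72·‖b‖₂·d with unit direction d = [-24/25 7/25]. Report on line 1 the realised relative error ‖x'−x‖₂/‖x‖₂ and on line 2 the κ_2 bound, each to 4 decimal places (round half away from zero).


σ_max = 3, σ_min = 6/337
condition number: 3 ÷ (6/337) = 168.5000
perturbation bound = 168.5000·1/72 = 2.3403
solve Ax = b  →  x = [0.3252 0.0732]
‖b‖ = 1.0000, ‖x‖ = 0.3333
with δb = [-0.0133 0.0039], A·Δx = δb → ‖Δx‖ = 0.7801
dividing the unrounded norms, ‖Δx‖/‖x‖ = 2.3403
tightness: 2.3403 against a bound of 2.3403; the bound is attained (ratio 1)

2.3403
2.3403


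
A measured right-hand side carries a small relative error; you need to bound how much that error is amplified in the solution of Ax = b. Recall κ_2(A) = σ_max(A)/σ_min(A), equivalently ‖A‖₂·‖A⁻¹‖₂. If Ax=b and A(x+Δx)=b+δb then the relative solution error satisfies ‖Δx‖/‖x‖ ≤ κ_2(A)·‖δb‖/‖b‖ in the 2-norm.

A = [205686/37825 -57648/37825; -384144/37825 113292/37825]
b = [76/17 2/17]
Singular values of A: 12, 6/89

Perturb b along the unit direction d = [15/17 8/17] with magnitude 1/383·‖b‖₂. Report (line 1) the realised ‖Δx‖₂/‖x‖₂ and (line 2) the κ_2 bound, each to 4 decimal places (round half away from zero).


0.0029
0.4648

from the listed singular values, σ₁ = 12, σ_n = 6/89
κ_2(A) = 12 / (6/89) = 178.0000
worst-case relative error ≤ 178.0000 × 1/383 = 0.4648
solve Ax = b  →  x = [16.7733 56.9133]
2-norm of b is 4.4721; of x, 59.3336
δb = ε·‖b‖·d = [0.0103 0.0055]; solving A·Δx = δb gives ‖Δx‖ = 0.1732
realised ‖Δx‖/‖x‖ = 0.0029
tightness: 0.0029 against a bound of 0.4648 (unrounded ratio ≈ 0.0063)


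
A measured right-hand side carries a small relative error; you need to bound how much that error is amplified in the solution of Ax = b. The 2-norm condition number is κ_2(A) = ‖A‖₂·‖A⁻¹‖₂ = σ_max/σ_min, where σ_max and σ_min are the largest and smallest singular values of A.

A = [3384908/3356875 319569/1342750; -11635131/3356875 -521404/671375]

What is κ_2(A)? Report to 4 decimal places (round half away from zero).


AᵀA = [234934200889/18029775625 10571935482/3605955125; 10571935482/3605955125 1903316593/2884764100]; tr = 587340701/42902500, det = 1874161/1072562500
char-poly roots: 1369/100 and 1369/10725625
so κ_2 = √((1369/100) / (1369/10725625)) = 327.5000

327.5000


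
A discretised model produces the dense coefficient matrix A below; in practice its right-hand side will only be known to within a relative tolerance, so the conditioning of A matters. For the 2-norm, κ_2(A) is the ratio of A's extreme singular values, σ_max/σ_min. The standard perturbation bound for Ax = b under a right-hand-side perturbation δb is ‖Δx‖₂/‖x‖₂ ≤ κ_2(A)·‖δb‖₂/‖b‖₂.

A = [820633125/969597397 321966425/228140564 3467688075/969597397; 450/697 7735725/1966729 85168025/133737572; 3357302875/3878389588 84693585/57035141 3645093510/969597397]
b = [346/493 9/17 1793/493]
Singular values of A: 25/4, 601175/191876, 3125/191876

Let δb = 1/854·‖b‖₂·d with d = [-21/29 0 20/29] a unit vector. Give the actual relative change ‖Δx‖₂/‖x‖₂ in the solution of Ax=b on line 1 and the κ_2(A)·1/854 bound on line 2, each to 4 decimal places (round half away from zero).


σ_max = 25/4, σ_min = 3125/191876
condition number: (25/4) ÷ (3125/191876) = 383.7520
bound on ‖Δx‖/‖x‖: κ·ε = 383.7520·1/854 = 0.4494
solve Ax = b  →  x = [-119.7001 16.1994 22.1311]
2-norm of b is 3.7417; of x, 122.8020
Δx = A⁻¹·δb where δb = 1/854·3.7417·d; ‖Δx‖ = 0.2690
dividing the unrounded norms, ‖Δx‖/‖x‖ = 0.0022
so the bound overstates the realised error by a factor of ≈ 205.1263 (computed from the unrounded values)

0.0022
0.4494


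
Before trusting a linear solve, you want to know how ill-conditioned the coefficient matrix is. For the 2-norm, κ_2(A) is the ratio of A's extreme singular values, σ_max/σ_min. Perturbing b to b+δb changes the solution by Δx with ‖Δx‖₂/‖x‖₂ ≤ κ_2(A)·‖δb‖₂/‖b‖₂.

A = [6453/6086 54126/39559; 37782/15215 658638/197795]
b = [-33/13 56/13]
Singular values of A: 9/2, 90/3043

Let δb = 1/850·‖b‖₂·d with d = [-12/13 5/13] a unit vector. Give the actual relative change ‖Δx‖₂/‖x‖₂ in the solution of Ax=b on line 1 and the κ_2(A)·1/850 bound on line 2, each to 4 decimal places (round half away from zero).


0.0015
0.1790

from the listed singular values, σ₁ = 9/2, σ_n = 90/3043
condition number: (9/2) ÷ (90/3043) = 152.1500
bound on ‖Δx‖/‖x‖: κ·ε = 152.1500·1/850 = 0.1790
solve Ax = b  →  x = [-107.7956 81.6800]
2-norm of b is 5.0000; of x, 135.2461
re-solving with b+δb shifts x by Δx of norm 0.1989
realised ‖Δx‖/‖x‖ = 0.0015
so the bound overstates the realised error by a factor of ≈ 121.7215 (computed from the unrounded values)


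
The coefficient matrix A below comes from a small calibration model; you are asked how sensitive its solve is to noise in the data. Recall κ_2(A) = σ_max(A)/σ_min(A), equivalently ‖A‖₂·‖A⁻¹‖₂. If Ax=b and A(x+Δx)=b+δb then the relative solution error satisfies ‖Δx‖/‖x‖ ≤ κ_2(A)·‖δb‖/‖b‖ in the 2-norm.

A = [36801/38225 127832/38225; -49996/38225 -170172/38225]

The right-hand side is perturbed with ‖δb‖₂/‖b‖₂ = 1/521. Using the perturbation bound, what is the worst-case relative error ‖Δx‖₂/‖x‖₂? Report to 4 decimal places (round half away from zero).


form AᵀA = [3853913617/1461150625 13212264744/1461150625; 13212264744/1461150625 45299529808/1461150625] with trace 1966137737/58446025 and determinant 11316496/1461150625
λ_max, λ_min = (1966137737/58446025 ± √6184946841891489/5465500541281)/2 = 841/25, 13456/58446025
so κ_2 = √((841/25) / (13456/58446025)) = 382.2500
bound on ‖Δx‖/‖x‖: κ·ε = 382.2500·1/521 = 0.7337

0.7337


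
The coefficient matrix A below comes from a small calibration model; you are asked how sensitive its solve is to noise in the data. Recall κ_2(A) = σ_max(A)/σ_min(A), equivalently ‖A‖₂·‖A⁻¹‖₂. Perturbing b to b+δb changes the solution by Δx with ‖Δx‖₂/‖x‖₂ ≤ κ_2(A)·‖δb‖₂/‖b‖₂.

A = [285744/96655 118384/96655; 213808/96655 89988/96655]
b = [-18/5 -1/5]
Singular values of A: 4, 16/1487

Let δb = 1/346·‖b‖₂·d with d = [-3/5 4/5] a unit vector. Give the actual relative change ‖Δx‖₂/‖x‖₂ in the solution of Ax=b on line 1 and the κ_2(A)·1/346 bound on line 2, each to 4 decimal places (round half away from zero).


largest singular value 4, smallest 16/1487
κ_2(A) = 4 / (16/1487) = 371.7500
κ_2(A)·‖δb‖/‖b‖ = 1.0744
solve Ax = b  →  x = [-72.1827 171.2885]
‖b‖ = 3.6056, ‖x‖ = 185.8765
δb = ε·‖b‖·d = [-0.0063 0.0083]; solving A·Δx = δb gives ‖Δx‖ = 0.9685
realised ‖Δx‖/‖x‖ = 0.0052
tightness: 0.0052 against a bound of 1.0744 (unrounded ratio ≈ 0.0048)

0.0052
1.0744


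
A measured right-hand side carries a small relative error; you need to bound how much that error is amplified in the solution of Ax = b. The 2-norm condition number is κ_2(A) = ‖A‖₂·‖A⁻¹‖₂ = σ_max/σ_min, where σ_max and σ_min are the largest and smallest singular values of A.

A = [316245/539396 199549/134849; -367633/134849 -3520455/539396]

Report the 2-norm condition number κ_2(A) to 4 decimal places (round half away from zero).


M = AᵀA = [1345910329/173080336 201865230/10817521; 201865230/10817521 7751766961/173080336]. tr(M)=26916205/512072, det(M)=707281/16386304
eigenvalues of AᵀA: λ = (tr ± √(tr²−4·det))/2 = 841/16, 841/1024144
κ = σ_max/σ_min = (29/4)/(29/1012) = 253.0000

253.0000


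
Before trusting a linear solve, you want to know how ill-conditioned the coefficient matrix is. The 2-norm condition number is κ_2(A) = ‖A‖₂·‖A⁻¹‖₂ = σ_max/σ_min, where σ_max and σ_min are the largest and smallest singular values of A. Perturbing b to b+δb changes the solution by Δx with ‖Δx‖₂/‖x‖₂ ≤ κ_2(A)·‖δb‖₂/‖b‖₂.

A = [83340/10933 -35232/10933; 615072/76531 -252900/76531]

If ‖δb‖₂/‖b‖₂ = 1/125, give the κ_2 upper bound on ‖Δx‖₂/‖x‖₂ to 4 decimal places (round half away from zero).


M = AᵀA = [854513424/6964321 -356037120/6964321; -356037120/6964321 148373136/6964321]. tr(M)=5934240/41209, det(M)=20736/41209
solving λ² − 5934240/41209·λ + 20736/41209 = 0 gives λ = 144, 144/41209
σ_max=√144=12, σ_min=√(144/41209)=(12/203) → κ = 203.0000
bound on ‖Δx‖/‖x‖: κ·ε = 203.0000·1/125 = 1.6240

1.6240


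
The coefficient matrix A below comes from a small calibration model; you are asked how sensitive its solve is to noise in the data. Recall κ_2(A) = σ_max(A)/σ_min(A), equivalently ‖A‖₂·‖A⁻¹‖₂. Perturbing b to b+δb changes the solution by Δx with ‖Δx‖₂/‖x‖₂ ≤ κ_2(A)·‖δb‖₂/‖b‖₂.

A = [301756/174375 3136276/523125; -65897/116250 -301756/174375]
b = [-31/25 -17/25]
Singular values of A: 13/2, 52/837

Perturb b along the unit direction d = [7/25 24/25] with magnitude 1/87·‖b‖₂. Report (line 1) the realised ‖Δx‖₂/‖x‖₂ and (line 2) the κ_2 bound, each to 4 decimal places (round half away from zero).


largest singular value 13/2, smallest 52/837
condition number: (13/2) ÷ (52/837) = 104.6250
κ_2(A)·‖δb‖/‖b‖ = 1.2026
solve Ax = b  →  x = [15.4092 -4.6546]
2-norm of b is 1.4142; of x, 16.0969
with δb = [0.0046 0.0156], A·Δx = δb → ‖Δx‖ = 0.2616
dividing the unrounded norms, ‖Δx‖/‖x‖ = 0.0163
realised/bound (from unrounded values) ≈ 0.0135

0.0163
1.2026


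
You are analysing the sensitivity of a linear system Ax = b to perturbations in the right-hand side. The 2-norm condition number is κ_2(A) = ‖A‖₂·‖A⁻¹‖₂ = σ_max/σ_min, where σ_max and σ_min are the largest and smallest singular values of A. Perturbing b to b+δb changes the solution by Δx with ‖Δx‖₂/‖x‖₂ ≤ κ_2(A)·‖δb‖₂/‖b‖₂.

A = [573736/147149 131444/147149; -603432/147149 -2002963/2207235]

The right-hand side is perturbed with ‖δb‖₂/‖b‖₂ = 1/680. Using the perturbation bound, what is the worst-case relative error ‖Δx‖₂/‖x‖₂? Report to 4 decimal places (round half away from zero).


0.3958

form AᵀA = [693303176320/21652828201 779954763592/108264141005; 779954763592/108264141005 7899303934969/4871886345225] with trace 97497036649/2898207225 and determinant 45265984/2898207225
solving λ² − 97497036649/2898207225·λ + 45265984/2898207225 = 0 gives λ = 841/25, 53824/115928289
so κ_2 = √((841/25) / (53824/115928289)) = 269.1750
bound on ‖Δx‖/‖x‖: κ·ε = 269.1750·1/680 = 0.3958


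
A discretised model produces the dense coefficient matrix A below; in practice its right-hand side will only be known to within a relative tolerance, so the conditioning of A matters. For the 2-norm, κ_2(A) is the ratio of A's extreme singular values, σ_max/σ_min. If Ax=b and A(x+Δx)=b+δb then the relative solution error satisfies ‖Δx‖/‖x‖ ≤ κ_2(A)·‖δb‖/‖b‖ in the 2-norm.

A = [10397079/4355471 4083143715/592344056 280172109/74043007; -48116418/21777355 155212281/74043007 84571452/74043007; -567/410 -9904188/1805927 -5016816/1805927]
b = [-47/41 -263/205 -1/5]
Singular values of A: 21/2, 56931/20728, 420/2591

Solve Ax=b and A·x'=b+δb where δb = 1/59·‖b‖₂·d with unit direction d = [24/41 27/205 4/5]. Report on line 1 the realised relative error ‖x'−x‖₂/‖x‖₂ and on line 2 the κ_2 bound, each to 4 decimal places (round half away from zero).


σ_max = 21/2, σ_min = 420/2591
condition number: (21/2) ÷ (420/2591) = 64.7750
bound on ‖Δx‖/‖x‖: κ·ε = 64.7750·1/59 = 1.0979
solve Ax = b  →  x = [0.3343 2.7506 -5.5246]
‖b‖ = 1.7321, ‖x‖ = 6.1805
with δb = [0.0172 0.0039 0.0235], A·Δx = δb → ‖Δx‖ = 0.1811
dividing the unrounded norms, ‖Δx‖/‖x‖ = 0.0293
so the bound overstates the realised error by a factor of ≈ 37.4674 (computed from the unrounded values)

0.0293
1.0979


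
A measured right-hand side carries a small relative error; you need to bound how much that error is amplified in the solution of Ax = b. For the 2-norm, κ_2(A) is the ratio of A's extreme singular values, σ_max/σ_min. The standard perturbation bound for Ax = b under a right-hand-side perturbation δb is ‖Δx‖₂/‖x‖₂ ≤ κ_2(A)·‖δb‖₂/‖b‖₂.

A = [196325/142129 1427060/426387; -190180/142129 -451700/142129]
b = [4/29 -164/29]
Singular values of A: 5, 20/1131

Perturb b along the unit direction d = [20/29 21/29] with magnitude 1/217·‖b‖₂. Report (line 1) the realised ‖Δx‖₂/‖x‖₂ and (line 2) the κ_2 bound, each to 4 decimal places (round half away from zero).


0.0065
1.3030

largest singular value 5, smallest 20/1131
κ = σ_max/σ_min = 5/(20/1131) = 282.7500
perturbation bound = 282.7500·1/217 = 1.3030
solve Ax = b  →  x = [209.1077 -86.2615]
2-norm of b is 5.6569; of x, 226.2014
re-solving with b+δb shifts x by Δx of norm 1.4742
relative error = 0.0065
realised/bound (from unrounded values) ≈ 0.0050


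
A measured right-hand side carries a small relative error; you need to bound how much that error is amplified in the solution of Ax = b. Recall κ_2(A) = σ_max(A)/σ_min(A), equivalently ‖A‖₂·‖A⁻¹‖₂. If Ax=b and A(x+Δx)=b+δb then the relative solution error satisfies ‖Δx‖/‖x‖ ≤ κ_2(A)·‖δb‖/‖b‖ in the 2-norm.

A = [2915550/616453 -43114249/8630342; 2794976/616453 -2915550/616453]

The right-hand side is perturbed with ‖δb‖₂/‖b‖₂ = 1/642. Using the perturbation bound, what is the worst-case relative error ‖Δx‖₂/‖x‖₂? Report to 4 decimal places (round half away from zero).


0.4995

M = AᵀA = [19396340836/451860049 -142560190575/3163020343; -142560190575/3163020343 4191347324761/88564569604]. tr(M)=9504197537/105308644, det(M)=2085136/26327161
eigenvalues of AᵀA: λ = (tr ± √(tr²−4·det))/2 = 361/4, 23104/26327161
κ = σ_max/σ_min = (19/2)/(152/5131) = 320.6875
bound on ‖Δx‖/‖x‖: κ·ε = 320.6875·1/642 = 0.4995


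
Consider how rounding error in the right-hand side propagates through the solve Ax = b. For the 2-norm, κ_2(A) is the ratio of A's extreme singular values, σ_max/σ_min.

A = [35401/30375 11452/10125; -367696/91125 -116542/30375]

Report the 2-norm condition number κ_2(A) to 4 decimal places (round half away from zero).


364.5000

form AᵀA = [234367081/13286025 14880236/885735; 14880236/885735 23619796/1476225] with trace 89389049/2657205 and determinant 2829124/332150625
solving λ² − 89389049/2657205·λ + 2829124/332150625 = 0 gives λ = 841/25, 3364/13286025
κ = σ_max/σ_min = (29/5)/(58/3645) = 364.5000


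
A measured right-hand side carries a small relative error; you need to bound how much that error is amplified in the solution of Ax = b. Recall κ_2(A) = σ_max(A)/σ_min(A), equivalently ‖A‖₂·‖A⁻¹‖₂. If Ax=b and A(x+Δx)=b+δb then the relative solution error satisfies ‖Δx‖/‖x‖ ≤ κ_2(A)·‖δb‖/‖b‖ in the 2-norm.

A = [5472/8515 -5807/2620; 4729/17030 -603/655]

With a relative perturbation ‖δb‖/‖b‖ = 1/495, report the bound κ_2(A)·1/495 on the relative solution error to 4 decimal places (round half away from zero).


0.5293

M = AᵀA = [841033/1716100 -1441503/858050; -1441503/858050 39538993/6864400]. tr(M)=1716125/274576, det(M)=625/1098304
λ_max, λ_min = (1716125/274576 ± √2944913405625/75391979776)/2 = 25/4, 25/274576
so κ_2 = √((25/4) / (25/274576)) = 262.0000
perturbation bound = 262.0000·1/495 = 0.5293


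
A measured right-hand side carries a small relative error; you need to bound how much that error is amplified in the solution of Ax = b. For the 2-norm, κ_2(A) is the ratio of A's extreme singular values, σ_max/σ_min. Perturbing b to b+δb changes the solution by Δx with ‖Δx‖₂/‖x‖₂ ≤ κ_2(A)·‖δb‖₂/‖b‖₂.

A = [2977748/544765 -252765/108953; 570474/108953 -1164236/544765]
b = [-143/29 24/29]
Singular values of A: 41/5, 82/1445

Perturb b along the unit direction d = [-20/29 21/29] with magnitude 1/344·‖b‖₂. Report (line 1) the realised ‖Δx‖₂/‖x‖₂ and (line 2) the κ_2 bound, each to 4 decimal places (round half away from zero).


0.0036
0.4201

largest singular value 41/5, smallest 82/1445
κ_2(A) = (41/5) / (82/1445) = 144.5000
bound on ‖Δx‖/‖x‖: κ·ε = 144.5000·1/344 = 0.4201
solve Ax = b  →  x = [26.7730 65.2064]
‖b‖ = 5.0000, ‖x‖ = 70.4888
with δb = [-0.0100 0.0105], A·Δx = δb → ‖Δx‖ = 0.2561
relative error = 0.0036
so the bound overstates the realised error by a factor of ≈ 115.6016 (computed from the unrounded values)


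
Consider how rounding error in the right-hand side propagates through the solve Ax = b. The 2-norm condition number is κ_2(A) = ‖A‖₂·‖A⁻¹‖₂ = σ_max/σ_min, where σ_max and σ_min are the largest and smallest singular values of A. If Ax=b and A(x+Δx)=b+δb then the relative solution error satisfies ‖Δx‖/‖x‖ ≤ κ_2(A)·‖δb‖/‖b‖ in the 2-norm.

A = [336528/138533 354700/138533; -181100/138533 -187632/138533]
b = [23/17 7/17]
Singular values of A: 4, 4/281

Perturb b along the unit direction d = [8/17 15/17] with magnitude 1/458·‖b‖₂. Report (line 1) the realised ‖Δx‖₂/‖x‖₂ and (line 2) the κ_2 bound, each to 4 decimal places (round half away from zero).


largest singular value 4, smallest 4/281
condition number: 4 ÷ (4/281) = 281.0000
bound on ‖Δx‖/‖x‖: κ·ε = 281.0000·1/458 = 0.6135
solve Ax = b  →  x = [-50.6983 48.6293]
‖b‖₂ = 1.4142 and ‖x‖₂ = 70.2504
δb = ε·‖b‖·d = [0.0015 0.0027]; solving A·Δx = δb gives ‖Δx‖ = 0.2169
relative error = 0.0031
so the bound overstates the realised error by a factor of ≈ 198.6983 (computed from the unrounded values)

0.0031
0.6135


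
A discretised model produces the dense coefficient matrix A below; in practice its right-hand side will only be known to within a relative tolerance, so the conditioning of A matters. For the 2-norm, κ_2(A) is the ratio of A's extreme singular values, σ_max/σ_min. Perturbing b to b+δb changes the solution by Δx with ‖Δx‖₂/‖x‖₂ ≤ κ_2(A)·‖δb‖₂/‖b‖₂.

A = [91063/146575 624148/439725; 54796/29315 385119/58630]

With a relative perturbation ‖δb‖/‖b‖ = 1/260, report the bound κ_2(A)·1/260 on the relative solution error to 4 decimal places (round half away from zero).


form AᵀA = [49588049/12780625 504579754/38341875; 504579754/38341875 20778993361/460102500] with trace 36102661/736164 and determinant 1500625/736164
solving λ² − 36102661/736164·λ + 1500625/736164 = 0 gives λ = 49, 30625/736164
so κ_2 = √(49 / (30625/736164)) = 34.3200
κ_2(A)·‖δb‖/‖b‖ = 0.1320

0.1320


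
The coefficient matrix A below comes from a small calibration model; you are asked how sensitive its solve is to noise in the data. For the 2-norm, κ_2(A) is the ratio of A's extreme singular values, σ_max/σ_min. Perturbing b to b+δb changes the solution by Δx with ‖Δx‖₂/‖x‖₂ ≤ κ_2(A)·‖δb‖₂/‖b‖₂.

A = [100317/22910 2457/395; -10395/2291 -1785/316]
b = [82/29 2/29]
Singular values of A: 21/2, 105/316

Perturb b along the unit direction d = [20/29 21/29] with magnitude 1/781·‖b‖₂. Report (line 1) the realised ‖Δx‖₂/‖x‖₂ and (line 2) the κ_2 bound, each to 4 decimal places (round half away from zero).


largest singular value 21/2, smallest 105/316
condition number: (21/2) ÷ (105/316) = 31.6000
κ_2(A)·‖δb‖/‖b‖ = 0.0405
solve Ax = b  →  x = [-4.7010 3.7638]
‖b‖ = 2.8284, ‖x‖ = 6.0221
Δx = A⁻¹·δb where δb = 1/781·2.8284·d; ‖Δx‖ = 0.0109
realised ‖Δx‖/‖x‖ = 0.0018
realised/bound (from unrounded values) ≈ 0.0447

0.0018
0.0405


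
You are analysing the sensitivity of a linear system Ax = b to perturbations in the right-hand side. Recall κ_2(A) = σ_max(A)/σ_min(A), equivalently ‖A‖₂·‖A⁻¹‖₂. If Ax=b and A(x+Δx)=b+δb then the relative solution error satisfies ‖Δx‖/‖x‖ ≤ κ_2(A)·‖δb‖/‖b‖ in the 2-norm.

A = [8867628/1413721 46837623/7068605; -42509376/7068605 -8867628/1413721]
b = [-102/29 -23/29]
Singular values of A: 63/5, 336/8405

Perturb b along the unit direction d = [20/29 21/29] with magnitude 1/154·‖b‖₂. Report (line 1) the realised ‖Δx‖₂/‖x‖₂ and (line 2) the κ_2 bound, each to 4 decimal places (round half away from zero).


0.0078
2.0467

σ_max = 63/5, σ_min = 336/8405
κ = σ_max/σ_min = (63/5)/(336/8405) = 315.1875
perturbation bound = 315.1875·1/154 = 2.0467
solve Ax = b  →  x = [54.2332 -51.8699]
2-norm of b is 3.6056; of x, 75.0448
with δb = [0.0161 0.0170], A·Δx = δb → ‖Δx‖ = 0.5857
relative error = 0.0078
so the bound overstates the realised error by a factor of ≈ 262.2524 (computed from the unrounded values)


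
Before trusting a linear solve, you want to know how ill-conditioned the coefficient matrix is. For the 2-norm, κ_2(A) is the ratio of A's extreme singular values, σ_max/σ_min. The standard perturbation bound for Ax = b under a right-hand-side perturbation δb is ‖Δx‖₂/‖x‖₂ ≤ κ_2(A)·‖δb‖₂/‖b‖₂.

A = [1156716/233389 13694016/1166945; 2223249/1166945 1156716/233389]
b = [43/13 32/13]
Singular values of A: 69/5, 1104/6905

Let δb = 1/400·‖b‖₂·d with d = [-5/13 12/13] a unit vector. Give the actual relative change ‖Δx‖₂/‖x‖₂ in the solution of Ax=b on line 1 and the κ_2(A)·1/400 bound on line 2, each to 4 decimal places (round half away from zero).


0.0103
0.2158

from the listed singular values, σ₁ = 69/5, σ_n = 1104/6905
condition number: (69/5) ÷ (1104/6905) = 86.3125
perturbation bound = 86.3125·1/400 = 0.2158
solve Ax = b  →  x = [-5.6619 2.6731]
‖b‖ = 4.1231, ‖x‖ = 6.2612
δb = ε·‖b‖·d = [-0.0040 0.0095]; solving A·Δx = δb gives ‖Δx‖ = 0.0645
realised ‖Δx‖/‖x‖ = 0.0103
tightness: 0.0103 against a bound of 0.2158 (unrounded ratio ≈ 0.0477)


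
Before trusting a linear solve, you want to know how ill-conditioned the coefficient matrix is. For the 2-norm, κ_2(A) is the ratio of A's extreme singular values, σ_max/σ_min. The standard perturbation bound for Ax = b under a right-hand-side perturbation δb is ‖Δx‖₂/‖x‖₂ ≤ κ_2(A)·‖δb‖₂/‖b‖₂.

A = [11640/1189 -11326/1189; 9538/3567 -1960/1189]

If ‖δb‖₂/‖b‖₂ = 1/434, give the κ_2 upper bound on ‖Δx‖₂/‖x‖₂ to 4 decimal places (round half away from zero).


AᵀA = [779524/7569 -246400/2523; -246400/2523 78596/841]; tr = 1768/9, det = 784/9
λ_max, λ_min = (1768/9 ± √3097600/81)/2 = 196, 4/9
κ_2(A) = √(λ_max/λ_min) = √(196 / (4/9)) = 21.0000
κ_2(A)·‖δb‖/‖b‖ = 0.0484

0.0484


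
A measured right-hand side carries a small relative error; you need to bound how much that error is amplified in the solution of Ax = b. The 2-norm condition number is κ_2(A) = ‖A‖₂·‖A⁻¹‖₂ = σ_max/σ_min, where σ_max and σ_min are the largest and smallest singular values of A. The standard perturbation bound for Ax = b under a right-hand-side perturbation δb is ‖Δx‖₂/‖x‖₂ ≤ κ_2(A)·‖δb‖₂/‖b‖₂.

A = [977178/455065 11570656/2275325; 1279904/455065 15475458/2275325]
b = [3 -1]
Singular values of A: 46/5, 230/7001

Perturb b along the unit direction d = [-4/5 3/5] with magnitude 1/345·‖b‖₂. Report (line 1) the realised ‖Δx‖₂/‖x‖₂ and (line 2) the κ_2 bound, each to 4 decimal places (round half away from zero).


0.0031
0.8117

σ_max = 46/5, σ_min = 230/7001
κ = σ_max/σ_min = (46/5)/(230/7001) = 280.0400
perturbation bound = 280.0400·1/345 = 0.8117
solve Ax = b  →  x = [84.3348 -35.0217]
2-norm of b is 3.1623; of x, 91.3175
with δb = [-0.0073 0.0055], A·Δx = δb → ‖Δx‖ = 0.2790
dividing the unrounded norms, ‖Δx‖/‖x‖ = 0.0031
realised/bound (from unrounded values) ≈ 0.0038


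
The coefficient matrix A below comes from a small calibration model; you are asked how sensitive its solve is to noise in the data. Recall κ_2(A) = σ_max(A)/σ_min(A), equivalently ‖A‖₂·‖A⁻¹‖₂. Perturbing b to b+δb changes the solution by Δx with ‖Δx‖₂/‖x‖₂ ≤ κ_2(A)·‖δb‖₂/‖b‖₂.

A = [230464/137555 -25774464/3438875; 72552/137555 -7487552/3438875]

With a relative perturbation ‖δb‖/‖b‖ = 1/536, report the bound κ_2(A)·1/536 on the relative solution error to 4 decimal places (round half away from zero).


0.3912

form AᵀA = [2335097920/756855121 -51866583552/3784275605; -51866583552/3784275605 1152618287104/18921378025] with trace 720401984/11256025 and determinant 1048576/11256025
char-poly roots: 64 and 16384/11256025
σ_max=√64=8, σ_min=√(16384/11256025)=(128/3355) → κ = 209.6875
bound on ‖Δx‖/‖x‖: κ·ε = 209.6875·1/536 = 0.3912


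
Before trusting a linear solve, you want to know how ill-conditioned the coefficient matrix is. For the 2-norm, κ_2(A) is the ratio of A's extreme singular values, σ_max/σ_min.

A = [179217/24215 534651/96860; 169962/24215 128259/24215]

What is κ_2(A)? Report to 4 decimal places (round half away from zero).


354.8750

form AᵀA = [72539613/697225 217616139/2788900; 217616139/2788900 652862817/11155600] with trace 72539865/446224 and determinant 23409/111556
eigenvalues of AᵀA: λ = (tr ± √(tr²−4·det))/2 = 2601/16, 36/27889
σ_max=√(2601/16)=(51/4), σ_min=√(36/27889)=(6/167) → κ = 354.8750
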